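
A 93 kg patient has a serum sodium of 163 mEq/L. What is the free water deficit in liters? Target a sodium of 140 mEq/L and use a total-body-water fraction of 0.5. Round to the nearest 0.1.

7.6 L

TBW = 0.5 · 93 = 46.5 L
Free water deficit = TBW · (Na/140 − 1)
= 46.5 · (163/140 − 1)
= 46.5 · 0.1643
= 7.64 L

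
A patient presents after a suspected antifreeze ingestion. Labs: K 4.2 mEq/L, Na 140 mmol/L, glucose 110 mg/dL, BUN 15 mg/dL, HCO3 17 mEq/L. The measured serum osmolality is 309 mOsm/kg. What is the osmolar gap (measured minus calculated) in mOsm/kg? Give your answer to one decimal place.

Calculated osmolality = 2·Na + glucose/18 + BUN/2.8
= 2·140 + 110/18 + 15/2.8
= 280 + 6.11 + 5.36
= 291.47 mOsm/kg ≈ 291.5 mOsm/kg
Osmolar gap = measured − calculated = 309 − 291.5 = 17.5 mOsm/kg

17.5 mOsm/kg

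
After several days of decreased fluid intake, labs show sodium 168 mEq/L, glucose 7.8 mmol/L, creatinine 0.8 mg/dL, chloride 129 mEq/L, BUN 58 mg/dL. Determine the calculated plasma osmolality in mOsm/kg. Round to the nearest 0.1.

Calculated osmolality = 2·Na + glucose + BUN/2.8
= 2·168 + 7.8 + 58/2.8
= 336 + 7.80 + 20.71
= 364.51 mOsm/kg

364.5 mOsm/kg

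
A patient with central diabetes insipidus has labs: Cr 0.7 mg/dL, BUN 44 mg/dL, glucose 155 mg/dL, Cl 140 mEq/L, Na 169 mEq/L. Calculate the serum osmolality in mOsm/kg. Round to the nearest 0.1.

362.3 mOsm/kg

Calculated osmolality = 2·Na + glucose/18 + BUN/2.8
= 2·169 + 155/18 + 44/2.8
= 338 + 8.61 + 15.71
= 362.32 mOsm/kg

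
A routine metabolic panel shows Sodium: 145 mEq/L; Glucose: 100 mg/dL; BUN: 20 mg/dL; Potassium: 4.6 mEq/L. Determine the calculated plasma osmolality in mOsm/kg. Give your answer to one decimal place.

Calculated osmolality = 2·Na + glucose/18 + BUN/2.8
= 2·145 + 100/18 + 20/2.8
= 290 + 5.56 + 7.14
= 302.7 mOsm/kg

302.7 mOsm/kg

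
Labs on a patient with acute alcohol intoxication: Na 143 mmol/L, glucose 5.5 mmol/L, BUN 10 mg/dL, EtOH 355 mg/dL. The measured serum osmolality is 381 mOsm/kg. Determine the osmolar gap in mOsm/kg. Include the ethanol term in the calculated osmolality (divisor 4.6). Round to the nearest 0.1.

Calculated osmolality = 2·Na + glucose + BUN/2.8 + ethanol/4.6
= 2·143 + 5.5 + 10/2.8 + 355/4.6
= 286 + 5.50 + 3.57 + 77.17
= 372.24 mOsm/kg ≈ 372.2 mOsm/kg
Osmolar gap = measured − calculated = 381 − 372.2 = 8.8 mOsm/kg

8.8 mOsm/kg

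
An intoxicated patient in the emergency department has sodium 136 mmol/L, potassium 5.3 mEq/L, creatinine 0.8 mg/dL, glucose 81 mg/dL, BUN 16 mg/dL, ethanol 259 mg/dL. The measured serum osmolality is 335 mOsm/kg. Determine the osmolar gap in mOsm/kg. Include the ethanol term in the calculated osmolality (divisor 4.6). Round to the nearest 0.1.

-3.5 mOsm/kg

Calculated osmolality = 2·Na + glucose/18 + BUN/2.8 + ethanol/4.6
= 2·136 + 81/18 + 16/2.8 + 259/4.6
= 272 + 4.50 + 5.71 + 56.30
= 338.51 mOsm/kg ≈ 338.5 mOsm/kg
Osmolar gap = measured − calculated = 335 − 338.5 = -3.5 mOsm/kg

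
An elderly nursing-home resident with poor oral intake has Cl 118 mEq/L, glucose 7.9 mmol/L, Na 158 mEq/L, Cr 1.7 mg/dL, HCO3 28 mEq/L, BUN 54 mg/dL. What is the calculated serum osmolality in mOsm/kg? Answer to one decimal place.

343.2 mOsm/kg

Calculated osmolality = 2·Na + glucose + BUN/2.8
= 2·158 + 7.9 + 54/2.8
= 316 + 7.90 + 19.29
= 343.19 mOsm/kg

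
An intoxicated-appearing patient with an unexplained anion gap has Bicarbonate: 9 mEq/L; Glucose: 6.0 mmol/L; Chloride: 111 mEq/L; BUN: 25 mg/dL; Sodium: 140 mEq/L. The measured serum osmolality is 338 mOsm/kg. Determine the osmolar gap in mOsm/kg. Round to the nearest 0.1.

Calculated osmolality = 2·Na + glucose + BUN/2.8
= 2·140 + 6 + 25/2.8
= 280 + 6 + 8.93
= 294.93 mOsm/kg ≈ 294.9 mOsm/kg
Osmolar gap = measured − calculated = 338 − 294.9 = 43.1 mOsm/kg

43.1 mOsm/kg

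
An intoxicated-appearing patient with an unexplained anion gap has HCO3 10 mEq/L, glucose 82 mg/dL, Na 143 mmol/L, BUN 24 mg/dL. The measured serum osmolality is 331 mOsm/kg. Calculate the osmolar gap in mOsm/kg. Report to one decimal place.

Calculated osmolality = 2·Na + glucose/18 + BUN/2.8
= 2·143 + 82/18 + 24/2.8
= 286 + 4.56 + 8.57
= 299.13 mOsm/kg ≈ 299.1 mOsm/kg
Osmolar gap = measured − calculated = 331 − 299.1 = 31.9 mOsm/kg

31.9 mOsm/kg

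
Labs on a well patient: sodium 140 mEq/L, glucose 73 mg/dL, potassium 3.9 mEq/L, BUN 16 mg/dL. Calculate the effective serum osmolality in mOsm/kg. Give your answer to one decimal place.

284.1 mOsm/kg

Effective osmolality excludes urea (freely permeant across cell membranes):
2·Na + glucose/18
= 2·140 + 73/18
= 280 + 4.06
= 284.06 mOsm/kg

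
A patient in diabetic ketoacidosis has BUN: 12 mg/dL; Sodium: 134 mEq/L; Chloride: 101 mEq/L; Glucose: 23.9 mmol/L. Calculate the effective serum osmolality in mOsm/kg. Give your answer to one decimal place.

Effective osmolality excludes urea (freely permeant across cell membranes):
2·Na + glucose
= 2·134 + 23.9
= 268 + 23.9
= 291.9 mOsm/kg

291.9 mOsm/kg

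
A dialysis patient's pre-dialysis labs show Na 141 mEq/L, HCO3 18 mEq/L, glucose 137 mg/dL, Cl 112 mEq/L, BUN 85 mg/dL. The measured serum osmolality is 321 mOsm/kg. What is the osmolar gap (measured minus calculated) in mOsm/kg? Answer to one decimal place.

1.0 mOsm/kg

Calculated osmolality = 2·Na + glucose/18 + BUN/2.8
= 2·141 + 137/18 + 85/2.8
= 282 + 7.61 + 30.36
= 319.97 mOsm/kg ≈ 320.0 mOsm/kg
Osmolar gap = measured − calculated = 321 − 320.0 = 1.0 mOsm/kg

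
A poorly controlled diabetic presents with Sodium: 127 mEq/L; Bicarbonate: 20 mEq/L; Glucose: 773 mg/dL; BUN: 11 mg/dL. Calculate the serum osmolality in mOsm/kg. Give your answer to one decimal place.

300.9 mOsm/kg

Calculated osmolality = 2·Na + glucose/18 + BUN/2.8
= 2·127 + 773/18 + 11/2.8
= 254 + 42.94 + 3.93
= 300.87 mOsm/kg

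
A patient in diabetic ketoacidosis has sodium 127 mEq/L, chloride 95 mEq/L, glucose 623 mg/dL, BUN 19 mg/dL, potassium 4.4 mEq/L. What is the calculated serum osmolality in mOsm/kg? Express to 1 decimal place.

Calculated osmolality = 2·Na + glucose/18 + BUN/2.8
= 2·127 + 623/18 + 19/2.8
= 254 + 34.61 + 6.79
= 295.4 mOsm/kg

295.4 mOsm/kg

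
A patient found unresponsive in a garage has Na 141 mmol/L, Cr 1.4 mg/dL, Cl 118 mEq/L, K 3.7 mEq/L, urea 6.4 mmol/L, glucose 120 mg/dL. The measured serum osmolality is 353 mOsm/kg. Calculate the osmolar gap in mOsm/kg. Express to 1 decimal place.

Calculated osmolality = 2·Na + glucose/18 + urea
= 2·141 + 120/18 + 6.4
= 282 + 6.67 + 6.40
= 295.07 mOsm/kg ≈ 295.1 mOsm/kg
Osmolar gap = measured − calculated = 353 − 295.1 = 57.9 mOsm/kg

57.9 mOsm/kg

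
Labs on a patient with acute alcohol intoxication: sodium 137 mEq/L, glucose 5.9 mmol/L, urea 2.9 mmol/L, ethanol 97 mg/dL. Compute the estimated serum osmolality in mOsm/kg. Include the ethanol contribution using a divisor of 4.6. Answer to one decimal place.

Calculated osmolality = 2·Na + glucose + urea + ethanol/4.6
= 2·137 + 5.9 + 2.9 + 97/4.6
= 274 + 5.90 + 2.90 + 21.09
= 303.89 mOsm/kg

303.9 mOsm/kg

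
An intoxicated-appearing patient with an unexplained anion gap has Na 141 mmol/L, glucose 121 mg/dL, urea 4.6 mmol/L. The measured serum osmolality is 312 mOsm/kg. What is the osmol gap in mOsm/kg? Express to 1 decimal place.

18.7 mOsm/kg

Calculated osmolality = 2·Na + glucose/18 + urea
= 2·141 + 121/18 + 4.6
= 282 + 6.72 + 4.60
= 293.32 mOsm/kg ≈ 293.3 mOsm/kg
Osmolar gap = measured − calculated = 312 − 293.3 = 18.7 mOsm/kg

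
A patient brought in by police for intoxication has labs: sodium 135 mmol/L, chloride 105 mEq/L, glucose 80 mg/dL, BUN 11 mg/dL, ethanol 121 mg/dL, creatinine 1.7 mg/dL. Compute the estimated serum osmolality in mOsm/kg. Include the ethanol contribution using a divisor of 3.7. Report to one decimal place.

311.1 mOsm/kg

Calculated osmolality = 2·Na + glucose/18 + BUN/2.8 + ethanol/3.7
= 2·135 + 80/18 + 11/2.8 + 121/3.7
= 270 + 4.44 + 3.93 + 32.70
= 311.07 mOsm/kg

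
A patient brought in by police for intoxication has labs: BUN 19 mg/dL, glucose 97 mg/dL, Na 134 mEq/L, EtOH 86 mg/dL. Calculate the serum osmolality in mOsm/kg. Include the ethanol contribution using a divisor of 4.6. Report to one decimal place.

298.9 mOsm/kg

Calculated osmolality = 2·Na + glucose/18 + BUN/2.8 + ethanol/4.6
= 2·134 + 97/18 + 19/2.8 + 86/4.6
= 268 + 5.39 + 6.79 + 18.70
= 298.88 mOsm/kg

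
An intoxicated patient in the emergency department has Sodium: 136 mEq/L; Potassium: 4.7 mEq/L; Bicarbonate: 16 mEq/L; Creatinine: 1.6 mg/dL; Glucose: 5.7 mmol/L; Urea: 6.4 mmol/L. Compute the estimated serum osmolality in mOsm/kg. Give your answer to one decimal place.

Calculated osmolality = 2·Na + glucose + urea
= 2·136 + 5.7 + 6.4
= 272 + 5.70 + 6.40
= 284.1 mOsm/kg

284.1 mOsm/kg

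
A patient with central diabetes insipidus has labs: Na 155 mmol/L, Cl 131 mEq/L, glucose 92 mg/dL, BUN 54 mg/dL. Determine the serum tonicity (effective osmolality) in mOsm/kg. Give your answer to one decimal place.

315.1 mOsm/kg

Effective osmolality excludes urea (freely permeant across cell membranes):
2·Na + glucose/18
= 2·155 + 92/18
= 310 + 5.11
= 315.11 mOsm/kg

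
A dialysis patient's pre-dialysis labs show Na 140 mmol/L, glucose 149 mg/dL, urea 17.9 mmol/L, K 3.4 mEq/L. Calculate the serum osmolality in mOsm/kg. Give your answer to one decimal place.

306.2 mOsm/kg

Calculated osmolality = 2·Na + glucose/18 + urea
= 2·140 + 149/18 + 17.9
= 280 + 8.28 + 17.90
= 306.18 mOsm/kg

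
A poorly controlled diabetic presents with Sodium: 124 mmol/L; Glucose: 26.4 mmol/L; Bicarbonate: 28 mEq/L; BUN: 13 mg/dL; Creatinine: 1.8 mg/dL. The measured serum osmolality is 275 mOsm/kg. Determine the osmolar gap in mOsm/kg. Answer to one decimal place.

Calculated osmolality = 2·Na + glucose + BUN/2.8
= 2·124 + 26.4 + 13/2.8
= 248 + 26.40 + 4.64
= 279.04 mOsm/kg ≈ 279.0 mOsm/kg
Osmolar gap = measured − calculated = 275 − 279.0 = -4.0 mOsm/kg

-4.0 mOsm/kg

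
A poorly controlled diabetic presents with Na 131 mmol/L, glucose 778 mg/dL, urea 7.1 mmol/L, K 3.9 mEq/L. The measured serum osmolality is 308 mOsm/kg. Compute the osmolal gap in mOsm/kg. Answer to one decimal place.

-4.3 mOsm/kg

Calculated osmolality = 2·Na + glucose/18 + urea
= 2·131 + 778/18 + 7.1
= 262 + 43.22 + 7.10
= 312.32 mOsm/kg ≈ 312.3 mOsm/kg
Osmolar gap = measured − calculated = 308 − 312.3 = -4.3 mOsm/kg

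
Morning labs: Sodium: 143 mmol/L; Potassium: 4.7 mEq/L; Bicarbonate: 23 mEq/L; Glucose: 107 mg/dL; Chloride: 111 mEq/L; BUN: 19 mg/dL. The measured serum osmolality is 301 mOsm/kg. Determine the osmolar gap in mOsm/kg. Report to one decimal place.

2.3 mOsm/kg

Calculated osmolality = 2·Na + glucose/18 + BUN/2.8
= 2·143 + 107/18 + 19/2.8
= 286 + 5.94 + 6.79
= 298.73 mOsm/kg ≈ 298.7 mOsm/kg
Osmolar gap = measured − calculated = 301 − 298.7 = 2.3 mOsm/kg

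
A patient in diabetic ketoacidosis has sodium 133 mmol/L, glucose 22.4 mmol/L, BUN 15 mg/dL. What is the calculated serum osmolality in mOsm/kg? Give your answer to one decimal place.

293.8 mOsm/kg

Calculated osmolality = 2·Na + glucose + BUN/2.8
= 2·133 + 22.4 + 15/2.8
= 266 + 22.40 + 5.36
= 293.76 mOsm/kg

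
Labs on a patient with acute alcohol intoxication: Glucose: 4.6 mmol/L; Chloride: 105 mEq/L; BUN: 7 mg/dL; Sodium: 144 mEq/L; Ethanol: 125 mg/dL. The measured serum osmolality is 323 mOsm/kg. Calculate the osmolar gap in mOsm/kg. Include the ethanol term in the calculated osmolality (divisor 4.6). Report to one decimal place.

0.7 mOsm/kg

Calculated osmolality = 2·Na + glucose + BUN/2.8 + ethanol/4.6
= 2·144 + 4.6 + 7/2.8 + 125/4.6
= 288 + 4.60 + 2.50 + 27.17
= 322.27 mOsm/kg ≈ 322.3 mOsm/kg
Osmolar gap = measured − calculated = 323 − 322.3 = 0.7 mOsm/kg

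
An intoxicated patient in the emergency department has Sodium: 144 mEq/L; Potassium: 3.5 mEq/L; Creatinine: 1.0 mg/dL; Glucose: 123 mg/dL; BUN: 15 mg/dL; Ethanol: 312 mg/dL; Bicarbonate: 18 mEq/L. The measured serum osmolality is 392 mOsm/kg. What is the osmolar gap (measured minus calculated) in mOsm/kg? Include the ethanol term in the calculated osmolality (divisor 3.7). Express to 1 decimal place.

Calculated osmolality = 2·Na + glucose/18 + BUN/2.8 + ethanol/3.7
= 2·144 + 123/18 + 15/2.8 + 312/3.7
= 288 + 6.83 + 5.36 + 84.32
= 384.51 mOsm/kg ≈ 384.5 mOsm/kg
Osmolar gap = measured − calculated = 392 − 384.5 = 7.5 mOsm/kg

7.5 mOsm/kg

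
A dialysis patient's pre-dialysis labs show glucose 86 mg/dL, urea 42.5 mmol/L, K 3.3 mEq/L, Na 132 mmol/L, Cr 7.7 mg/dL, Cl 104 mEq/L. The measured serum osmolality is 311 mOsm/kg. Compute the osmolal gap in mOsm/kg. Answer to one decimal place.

Calculated osmolality = 2·Na + glucose/18 + urea
= 2·132 + 86/18 + 42.5
= 264 + 4.78 + 42.50
= 311.28 mOsm/kg ≈ 311.3 mOsm/kg
Osmolar gap = measured − calculated = 311 − 311.3 = -0.3 mOsm/kg

-0.3 mOsm/kg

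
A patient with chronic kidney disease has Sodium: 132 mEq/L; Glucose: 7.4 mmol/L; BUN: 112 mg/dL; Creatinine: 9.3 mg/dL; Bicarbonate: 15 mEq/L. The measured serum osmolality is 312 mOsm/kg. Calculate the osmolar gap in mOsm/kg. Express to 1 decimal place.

Calculated osmolality = 2·Na + glucose + BUN/2.8
= 2·132 + 7.4 + 112/2.8
= 264 + 7.40 + 40
= 311.4 mOsm/kg ≈ 311.4 mOsm/kg
Osmolar gap = measured − calculated = 312 − 311.4 = 0.6 mOsm/kg

0.6 mOsm/kg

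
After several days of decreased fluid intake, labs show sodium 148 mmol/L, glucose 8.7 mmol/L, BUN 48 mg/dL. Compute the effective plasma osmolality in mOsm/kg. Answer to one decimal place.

Effective osmolality excludes urea (freely permeant across cell membranes):
2·Na + glucose
= 2·148 + 8.7
= 296 + 8.7
= 304.7 mOsm/kg

304.7 mOsm/kg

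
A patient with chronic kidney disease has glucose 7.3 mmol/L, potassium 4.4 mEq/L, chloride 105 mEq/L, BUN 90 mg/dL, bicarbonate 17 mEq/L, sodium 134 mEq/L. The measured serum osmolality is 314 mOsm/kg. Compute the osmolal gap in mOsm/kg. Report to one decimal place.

6.6 mOsm/kg

Calculated osmolality = 2·Na + glucose + BUN/2.8
= 2·134 + 7.3 + 90/2.8
= 268 + 7.30 + 32.14
= 307.44 mOsm/kg ≈ 307.4 mOsm/kg
Osmolar gap = measured − calculated = 314 − 307.4 = 6.6 mOsm/kg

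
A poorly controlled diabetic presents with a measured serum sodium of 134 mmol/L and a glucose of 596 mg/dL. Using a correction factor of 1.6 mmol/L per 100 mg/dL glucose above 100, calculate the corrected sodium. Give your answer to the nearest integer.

142 mmol/L

Corrected Na = measured Na + 1.6 · (glucose − 100)/100
= 134 + 1.6 · (596 − 100)/100
= 134 + 7.9
= 141.9 mmol/L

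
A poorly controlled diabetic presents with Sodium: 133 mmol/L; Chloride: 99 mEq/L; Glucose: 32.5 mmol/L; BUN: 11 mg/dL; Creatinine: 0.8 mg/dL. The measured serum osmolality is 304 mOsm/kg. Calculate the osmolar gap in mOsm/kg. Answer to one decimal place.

1.6 mOsm/kg

Calculated osmolality = 2·Na + glucose + BUN/2.8
= 2·133 + 32.5 + 11/2.8
= 266 + 32.50 + 3.93
= 302.43 mOsm/kg ≈ 302.4 mOsm/kg
Osmolar gap = measured − calculated = 304 − 302.4 = 1.6 mOsm/kg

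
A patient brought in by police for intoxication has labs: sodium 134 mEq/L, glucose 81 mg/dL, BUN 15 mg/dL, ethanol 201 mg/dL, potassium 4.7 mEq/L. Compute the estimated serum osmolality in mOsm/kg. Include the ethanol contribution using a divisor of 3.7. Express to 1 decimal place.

332.2 mOsm/kg

Calculated osmolality = 2·Na + glucose/18 + BUN/2.8 + ethanol/3.7
= 2·134 + 81/18 + 15/2.8 + 201/3.7
= 268 + 4.50 + 5.36 + 54.32
= 332.18 mOsm/kg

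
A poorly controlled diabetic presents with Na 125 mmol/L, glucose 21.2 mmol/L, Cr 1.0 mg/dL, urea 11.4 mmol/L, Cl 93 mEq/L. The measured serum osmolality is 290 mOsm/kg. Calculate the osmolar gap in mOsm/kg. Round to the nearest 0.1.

7.4 mOsm/kg

Calculated osmolality = 2·Na + glucose + urea
= 2·125 + 21.2 + 11.4
= 250 + 21.20 + 11.40
= 282.6 mOsm/kg ≈ 282.6 mOsm/kg
Osmolar gap = measured − calculated = 290 − 282.6 = 7.4 mOsm/kg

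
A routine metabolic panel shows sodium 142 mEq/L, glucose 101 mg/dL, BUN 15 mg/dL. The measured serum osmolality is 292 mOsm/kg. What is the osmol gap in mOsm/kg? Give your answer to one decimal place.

Calculated osmolality = 2·Na + glucose/18 + BUN/2.8
= 2·142 + 101/18 + 15/2.8
= 284 + 5.61 + 5.36
= 294.97 mOsm/kg ≈ 295.0 mOsm/kg
Osmolar gap = measured − calculated = 292 − 295.0 = -3.0 mOsm/kg

-3.0 mOsm/kg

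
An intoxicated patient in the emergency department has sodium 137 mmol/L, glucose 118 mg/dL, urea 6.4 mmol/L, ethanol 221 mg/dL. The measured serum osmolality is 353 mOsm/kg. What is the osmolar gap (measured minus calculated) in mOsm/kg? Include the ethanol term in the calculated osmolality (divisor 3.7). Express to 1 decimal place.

Calculated osmolality = 2·Na + glucose/18 + urea + ethanol/3.7
= 2·137 + 118/18 + 6.4 + 221/3.7
= 274 + 6.56 + 6.40 + 59.73
= 346.69 mOsm/kg ≈ 346.7 mOsm/kg
Osmolar gap = measured − calculated = 353 − 346.7 = 6.3 mOsm/kg

6.3 mOsm/kg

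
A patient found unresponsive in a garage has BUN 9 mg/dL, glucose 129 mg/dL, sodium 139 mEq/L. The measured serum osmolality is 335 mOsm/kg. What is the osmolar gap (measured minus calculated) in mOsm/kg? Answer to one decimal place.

46.6 mOsm/kg

Calculated osmolality = 2·Na + glucose/18 + BUN/2.8
= 2·139 + 129/18 + 9/2.8
= 278 + 7.17 + 3.21
= 288.38 mOsm/kg ≈ 288.4 mOsm/kg
Osmolar gap = measured − calculated = 335 − 288.4 = 46.6 mOsm/kg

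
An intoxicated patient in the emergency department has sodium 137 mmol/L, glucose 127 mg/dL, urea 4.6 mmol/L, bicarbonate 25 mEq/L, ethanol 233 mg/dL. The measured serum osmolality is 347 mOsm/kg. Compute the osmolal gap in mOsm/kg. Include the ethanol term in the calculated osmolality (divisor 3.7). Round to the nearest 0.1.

Calculated osmolality = 2·Na + glucose/18 + urea + ethanol/3.7
= 2·137 + 127/18 + 4.6 + 233/3.7
= 274 + 7.06 + 4.60 + 62.97
= 348.63 mOsm/kg ≈ 348.6 mOsm/kg
Osmolar gap = measured − calculated = 347 − 348.6 = -1.6 mOsm/kg

-1.6 mOsm/kg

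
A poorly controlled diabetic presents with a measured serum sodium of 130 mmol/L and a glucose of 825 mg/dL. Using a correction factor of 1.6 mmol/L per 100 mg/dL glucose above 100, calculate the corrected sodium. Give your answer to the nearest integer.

Corrected Na = measured Na + 1.6 · (glucose − 100)/100
= 130 + 1.6 · (825 − 100)/100
= 130 + 11.6
= 141.6 mmol/L

142 mmol/L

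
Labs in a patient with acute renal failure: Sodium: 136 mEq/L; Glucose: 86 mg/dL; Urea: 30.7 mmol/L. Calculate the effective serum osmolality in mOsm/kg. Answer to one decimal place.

276.8 mOsm/kg

Effective osmolality excludes urea (freely permeant across cell membranes):
2·Na + glucose/18
= 2·136 + 86/18
= 272 + 4.78
= 276.78 mOsm/kg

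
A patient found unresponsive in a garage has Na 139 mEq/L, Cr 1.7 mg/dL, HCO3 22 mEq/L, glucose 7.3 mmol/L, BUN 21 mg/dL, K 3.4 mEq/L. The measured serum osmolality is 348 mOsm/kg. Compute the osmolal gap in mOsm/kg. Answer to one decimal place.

Calculated osmolality = 2·Na + glucose + BUN/2.8
= 2·139 + 7.3 + 21/2.8
= 278 + 7.30 + 7.50
= 292.8 mOsm/kg ≈ 292.8 mOsm/kg
Osmolar gap = measured − calculated = 348 − 292.8 = 55.2 mOsm/kg

55.2 mOsm/kg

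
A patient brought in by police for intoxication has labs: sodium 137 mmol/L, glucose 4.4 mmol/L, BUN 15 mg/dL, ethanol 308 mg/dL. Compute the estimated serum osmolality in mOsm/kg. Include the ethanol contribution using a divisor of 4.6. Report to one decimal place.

Calculated osmolality = 2·Na + glucose + BUN/2.8 + ethanol/4.6
= 2·137 + 4.4 + 15/2.8 + 308/4.6
= 274 + 4.40 + 5.36 + 66.96
= 350.72 mOsm/kg

350.7 mOsm/kg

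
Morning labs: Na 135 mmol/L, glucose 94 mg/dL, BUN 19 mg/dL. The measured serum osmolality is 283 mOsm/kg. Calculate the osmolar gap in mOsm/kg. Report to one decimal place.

Calculated osmolality = 2·Na + glucose/18 + BUN/2.8
= 2·135 + 94/18 + 19/2.8
= 270 + 5.22 + 6.79
= 282.01 mOsm/kg ≈ 282.0 mOsm/kg
Osmolar gap = measured − calculated = 283 − 282.0 = 1.0 mOsm/kg

1.0 mOsm/kg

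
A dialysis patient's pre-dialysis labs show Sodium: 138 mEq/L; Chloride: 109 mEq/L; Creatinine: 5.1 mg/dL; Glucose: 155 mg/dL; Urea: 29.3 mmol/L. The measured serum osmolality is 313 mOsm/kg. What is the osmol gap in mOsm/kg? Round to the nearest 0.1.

-0.9 mOsm/kg

Calculated osmolality = 2·Na + glucose/18 + urea
= 2·138 + 155/18 + 29.3
= 276 + 8.61 + 29.30
= 313.91 mOsm/kg ≈ 313.9 mOsm/kg
Osmolar gap = measured − calculated = 313 − 313.9 = -0.9 mOsm/kg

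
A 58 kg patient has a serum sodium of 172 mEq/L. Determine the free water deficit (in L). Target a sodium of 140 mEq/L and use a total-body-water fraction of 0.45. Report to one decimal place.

TBW = 0.45 · 58 = 26.1 L
Free water deficit = TBW · (Na/140 − 1)
= 26.1 · (172/140 − 1)
= 26.1 · 0.2286
= 5.97 L

6.0 L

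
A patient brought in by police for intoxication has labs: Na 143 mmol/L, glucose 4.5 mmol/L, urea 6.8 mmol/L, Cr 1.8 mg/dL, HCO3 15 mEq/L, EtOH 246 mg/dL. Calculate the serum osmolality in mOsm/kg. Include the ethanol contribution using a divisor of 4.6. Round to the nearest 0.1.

350.8 mOsm/kg

Calculated osmolality = 2·Na + glucose + urea + ethanol/4.6
= 2·143 + 4.5 + 6.8 + 246/4.6
= 286 + 4.50 + 6.80 + 53.48
= 350.78 mOsm/kg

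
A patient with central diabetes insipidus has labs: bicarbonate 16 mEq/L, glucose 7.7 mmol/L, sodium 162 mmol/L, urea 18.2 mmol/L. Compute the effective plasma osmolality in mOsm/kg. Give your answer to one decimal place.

Effective osmolality excludes urea (freely permeant across cell membranes):
2·Na + glucose
= 2·162 + 7.7
= 324 + 7.7
= 331.7 mOsm/kg

331.7 mOsm/kg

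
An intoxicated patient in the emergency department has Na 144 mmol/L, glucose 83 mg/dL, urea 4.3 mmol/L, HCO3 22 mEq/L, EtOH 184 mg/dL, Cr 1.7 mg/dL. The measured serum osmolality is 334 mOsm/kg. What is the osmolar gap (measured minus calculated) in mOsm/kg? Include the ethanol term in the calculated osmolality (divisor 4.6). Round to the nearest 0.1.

Calculated osmolality = 2·Na + glucose/18 + urea + ethanol/4.6
= 2·144 + 83/18 + 4.3 + 184/4.6
= 288 + 4.61 + 4.30 + 40
= 336.91 mOsm/kg ≈ 336.9 mOsm/kg
Osmolar gap = measured − calculated = 334 − 336.9 = -2.9 mOsm/kg

-2.9 mOsm/kg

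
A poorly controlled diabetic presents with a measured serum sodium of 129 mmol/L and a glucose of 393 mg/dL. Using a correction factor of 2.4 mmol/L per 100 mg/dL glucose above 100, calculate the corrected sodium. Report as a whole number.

136 mmol/L

Corrected Na = measured Na + 2.4 · (glucose − 100)/100
= 129 + 2.4 · (393 − 100)/100
= 129 + 7
= 136 mmol/L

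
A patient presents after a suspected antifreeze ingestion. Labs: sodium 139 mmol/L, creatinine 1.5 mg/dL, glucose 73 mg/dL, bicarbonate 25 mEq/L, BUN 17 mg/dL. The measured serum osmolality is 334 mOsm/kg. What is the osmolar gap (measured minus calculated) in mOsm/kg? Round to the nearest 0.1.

Calculated osmolality = 2·Na + glucose/18 + BUN/2.8
= 2·139 + 73/18 + 17/2.8
= 278 + 4.06 + 6.07
= 288.13 mOsm/kg ≈ 288.1 mOsm/kg
Osmolar gap = measured − calculated = 334 − 288.1 = 45.9 mOsm/kg

45.9 mOsm/kg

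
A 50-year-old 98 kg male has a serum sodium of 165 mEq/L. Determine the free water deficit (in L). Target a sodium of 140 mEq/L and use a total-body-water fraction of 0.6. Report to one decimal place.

TBW = 0.6 · 98 = 58.8 L
Free water deficit = TBW · (Na/140 − 1)
= 58.8 · (165/140 − 1)
= 58.8 · 0.1786
= 10.5 L

10.5 L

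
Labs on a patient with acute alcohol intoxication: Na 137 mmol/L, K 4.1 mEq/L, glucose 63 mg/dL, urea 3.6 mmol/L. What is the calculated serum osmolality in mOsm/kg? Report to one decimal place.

Calculated osmolality = 2·Na + glucose/18 + urea
= 2·137 + 63/18 + 3.6
= 274 + 3.50 + 3.60
= 281.1 mOsm/kg

281.1 mOsm/kg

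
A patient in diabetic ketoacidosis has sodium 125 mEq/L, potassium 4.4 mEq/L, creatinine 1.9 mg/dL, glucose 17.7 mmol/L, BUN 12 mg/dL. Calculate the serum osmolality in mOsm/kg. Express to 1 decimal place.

Calculated osmolality = 2·Na + glucose + BUN/2.8
= 2·125 + 17.7 + 12/2.8
= 250 + 17.70 + 4.29
= 271.99 mOsm/kg

272.0 mOsm/kg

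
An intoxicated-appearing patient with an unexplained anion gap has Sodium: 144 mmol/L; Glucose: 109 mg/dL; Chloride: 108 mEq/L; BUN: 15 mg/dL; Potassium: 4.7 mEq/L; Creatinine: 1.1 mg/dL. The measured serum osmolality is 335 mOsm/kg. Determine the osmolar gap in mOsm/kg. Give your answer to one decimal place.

Calculated osmolality = 2·Na + glucose/18 + BUN/2.8
= 2·144 + 109/18 + 15/2.8
= 288 + 6.06 + 5.36
= 299.42 mOsm/kg ≈ 299.4 mOsm/kg
Osmolar gap = measured − calculated = 335 − 299.4 = 35.6 mOsm/kg

35.6 mOsm/kg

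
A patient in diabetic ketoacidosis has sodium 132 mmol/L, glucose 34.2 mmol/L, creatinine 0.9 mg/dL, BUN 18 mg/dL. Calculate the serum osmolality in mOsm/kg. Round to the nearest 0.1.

304.6 mOsm/kg

Calculated osmolality = 2·Na + glucose + BUN/2.8
= 2·132 + 34.2 + 18/2.8
= 264 + 34.20 + 6.43
= 304.63 mOsm/kg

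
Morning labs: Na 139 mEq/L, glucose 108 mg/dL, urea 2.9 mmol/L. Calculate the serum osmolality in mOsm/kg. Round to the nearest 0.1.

Calculated osmolality = 2·Na + glucose/18 + urea
= 2·139 + 108/18 + 2.9
= 278 + 6 + 2.90
= 286.9 mOsm/kg

286.9 mOsm/kg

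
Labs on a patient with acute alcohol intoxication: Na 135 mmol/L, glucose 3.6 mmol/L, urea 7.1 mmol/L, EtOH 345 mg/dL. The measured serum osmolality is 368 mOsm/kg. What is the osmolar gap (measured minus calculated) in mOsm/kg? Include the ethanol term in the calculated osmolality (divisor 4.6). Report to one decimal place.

12.3 mOsm/kg

Calculated osmolality = 2·Na + glucose + urea + ethanol/4.6
= 2·135 + 3.6 + 7.1 + 345/4.6
= 270 + 3.60 + 7.10 + 75
= 355.7 mOsm/kg ≈ 355.7 mOsm/kg
Osmolar gap = measured − calculated = 368 − 355.7 = 12.3 mOsm/kg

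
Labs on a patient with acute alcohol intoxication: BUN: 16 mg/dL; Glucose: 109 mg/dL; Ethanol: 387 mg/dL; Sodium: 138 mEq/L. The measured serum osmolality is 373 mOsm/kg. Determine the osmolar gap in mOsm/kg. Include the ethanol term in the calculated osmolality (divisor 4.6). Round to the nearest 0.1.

Calculated osmolality = 2·Na + glucose/18 + BUN/2.8 + ethanol/4.6
= 2·138 + 109/18 + 16/2.8 + 387/4.6
= 276 + 6.06 + 5.71 + 84.13
= 371.9 mOsm/kg ≈ 371.9 mOsm/kg
Osmolar gap = measured − calculated = 373 − 371.9 = 1.1 mOsm/kg

1.1 mOsm/kg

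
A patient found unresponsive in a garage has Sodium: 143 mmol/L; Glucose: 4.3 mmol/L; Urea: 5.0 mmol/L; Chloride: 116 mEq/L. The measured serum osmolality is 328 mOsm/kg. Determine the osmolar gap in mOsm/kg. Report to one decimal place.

32.7 mOsm/kg

Calculated osmolality = 2·Na + glucose + urea
= 2·143 + 4.3 + 5
= 286 + 4.30 + 5
= 295.3 mOsm/kg ≈ 295.3 mOsm/kg
Osmolar gap = measured − calculated = 328 − 295.3 = 32.7 mOsm/kg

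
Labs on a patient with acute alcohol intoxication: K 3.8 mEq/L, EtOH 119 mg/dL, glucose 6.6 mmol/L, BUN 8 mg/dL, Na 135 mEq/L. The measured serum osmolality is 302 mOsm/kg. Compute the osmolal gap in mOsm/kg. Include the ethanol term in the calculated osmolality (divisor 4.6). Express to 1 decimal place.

-3.3 mOsm/kg

Calculated osmolality = 2·Na + glucose + BUN/2.8 + ethanol/4.6
= 2·135 + 6.6 + 8/2.8 + 119/4.6
= 270 + 6.60 + 2.86 + 25.87
= 305.33 mOsm/kg ≈ 305.3 mOsm/kg
Osmolar gap = measured − calculated = 302 − 305.3 = -3.3 mOsm/kg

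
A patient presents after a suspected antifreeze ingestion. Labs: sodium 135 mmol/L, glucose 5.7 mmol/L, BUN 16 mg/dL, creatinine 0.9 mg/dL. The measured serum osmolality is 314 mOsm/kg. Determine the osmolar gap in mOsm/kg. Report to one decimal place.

32.6 mOsm/kg

Calculated osmolality = 2·Na + glucose + BUN/2.8
= 2·135 + 5.7 + 16/2.8
= 270 + 5.70 + 5.71
= 281.41 mOsm/kg ≈ 281.4 mOsm/kg
Osmolar gap = measured − calculated = 314 − 281.4 = 32.6 mOsm/kg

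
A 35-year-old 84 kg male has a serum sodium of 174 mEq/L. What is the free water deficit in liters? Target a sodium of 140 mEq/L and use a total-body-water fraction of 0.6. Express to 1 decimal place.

TBW = 0.6 · 84 = 50.4 L
Free water deficit = TBW · (Na/140 − 1)
= 50.4 · (174/140 − 1)
= 50.4 · 0.2429
= 12.24 L

12.2 L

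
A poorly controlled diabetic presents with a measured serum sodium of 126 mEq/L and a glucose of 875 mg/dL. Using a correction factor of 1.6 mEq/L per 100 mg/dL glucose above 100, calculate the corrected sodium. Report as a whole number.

138 mEq/L

Corrected Na = measured Na + 1.6 · (glucose − 100)/100
= 126 + 1.6 · (875 − 100)/100
= 126 + 12.4
= 138.4 mEq/L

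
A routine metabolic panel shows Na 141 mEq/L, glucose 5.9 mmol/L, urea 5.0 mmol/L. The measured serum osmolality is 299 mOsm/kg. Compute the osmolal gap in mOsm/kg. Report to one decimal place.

Calculated osmolality = 2·Na + glucose + urea
= 2·141 + 5.9 + 5
= 282 + 5.90 + 5
= 292.9 mOsm/kg ≈ 292.9 mOsm/kg
Osmolar gap = measured − calculated = 299 − 292.9 = 6.1 mOsm/kg

6.1 mOsm/kg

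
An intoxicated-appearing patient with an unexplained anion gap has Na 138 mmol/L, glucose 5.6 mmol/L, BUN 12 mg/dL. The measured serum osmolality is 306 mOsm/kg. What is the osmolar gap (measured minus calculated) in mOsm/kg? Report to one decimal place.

Calculated osmolality = 2·Na + glucose + BUN/2.8
= 2·138 + 5.6 + 12/2.8
= 276 + 5.60 + 4.29
= 285.89 mOsm/kg ≈ 285.9 mOsm/kg
Osmolar gap = measured − calculated = 306 − 285.9 = 20.1 mOsm/kg

20.1 mOsm/kg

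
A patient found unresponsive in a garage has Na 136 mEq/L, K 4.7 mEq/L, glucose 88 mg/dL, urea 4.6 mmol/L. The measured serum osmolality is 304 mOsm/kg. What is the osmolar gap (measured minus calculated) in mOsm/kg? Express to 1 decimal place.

22.5 mOsm/kg

Calculated osmolality = 2·Na + glucose/18 + urea
= 2·136 + 88/18 + 4.6
= 272 + 4.89 + 4.60
= 281.49 mOsm/kg ≈ 281.5 mOsm/kg
Osmolar gap = measured − calculated = 304 − 281.5 = 22.5 mOsm/kg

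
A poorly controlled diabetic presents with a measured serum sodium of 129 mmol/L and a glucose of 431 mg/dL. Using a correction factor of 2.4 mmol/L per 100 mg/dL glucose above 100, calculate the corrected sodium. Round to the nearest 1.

137 mmol/L

Corrected Na = measured Na + 2.4 · (glucose − 100)/100
= 129 + 2.4 · (431 − 100)/100
= 129 + 7.9
= 136.9 mmol/L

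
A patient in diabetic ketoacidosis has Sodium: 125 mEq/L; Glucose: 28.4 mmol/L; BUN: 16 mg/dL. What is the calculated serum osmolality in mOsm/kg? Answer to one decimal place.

284.1 mOsm/kg

Calculated osmolality = 2·Na + glucose + BUN/2.8
= 2·125 + 28.4 + 16/2.8
= 250 + 28.40 + 5.71
= 284.11 mOsm/kg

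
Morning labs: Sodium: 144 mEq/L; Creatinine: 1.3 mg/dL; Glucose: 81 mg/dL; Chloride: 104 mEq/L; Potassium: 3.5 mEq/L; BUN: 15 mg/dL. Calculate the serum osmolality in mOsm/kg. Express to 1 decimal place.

297.9 mOsm/kg

Calculated osmolality = 2·Na + glucose/18 + BUN/2.8
= 2·144 + 81/18 + 15/2.8
= 288 + 4.50 + 5.36
= 297.86 mOsm/kg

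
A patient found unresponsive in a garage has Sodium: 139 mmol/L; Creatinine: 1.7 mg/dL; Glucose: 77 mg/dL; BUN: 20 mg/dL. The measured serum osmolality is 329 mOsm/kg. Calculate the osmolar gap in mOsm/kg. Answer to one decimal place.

Calculated osmolality = 2·Na + glucose/18 + BUN/2.8
= 2·139 + 77/18 + 20/2.8
= 278 + 4.28 + 7.14
= 289.42 mOsm/kg ≈ 289.4 mOsm/kg
Osmolar gap = measured − calculated = 329 − 289.4 = 39.6 mOsm/kg

39.6 mOsm/kg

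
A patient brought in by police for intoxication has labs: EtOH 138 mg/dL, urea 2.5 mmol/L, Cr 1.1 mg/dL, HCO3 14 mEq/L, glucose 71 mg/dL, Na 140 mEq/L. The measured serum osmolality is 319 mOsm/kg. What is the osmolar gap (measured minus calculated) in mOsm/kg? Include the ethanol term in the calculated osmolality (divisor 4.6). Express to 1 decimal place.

Calculated osmolality = 2·Na + glucose/18 + urea + ethanol/4.6
= 2·140 + 71/18 + 2.5 + 138/4.6
= 280 + 3.94 + 2.50 + 30
= 316.44 mOsm/kg ≈ 316.4 mOsm/kg
Osmolar gap = measured − calculated = 319 − 316.4 = 2.6 mOsm/kg

2.6 mOsm/kg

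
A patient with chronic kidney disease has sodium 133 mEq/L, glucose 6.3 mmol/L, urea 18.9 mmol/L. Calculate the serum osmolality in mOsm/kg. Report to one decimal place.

Calculated osmolality = 2·Na + glucose + urea
= 2·133 + 6.3 + 18.9
= 266 + 6.30 + 18.90
= 291.2 mOsm/kg

291.2 mOsm/kg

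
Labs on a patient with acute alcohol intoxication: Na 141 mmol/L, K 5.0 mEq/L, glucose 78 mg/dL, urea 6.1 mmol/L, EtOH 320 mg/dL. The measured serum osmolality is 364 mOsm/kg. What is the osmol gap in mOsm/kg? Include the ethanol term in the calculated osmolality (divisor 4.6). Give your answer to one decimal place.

2.0 mOsm/kg

Calculated osmolality = 2·Na + glucose/18 + urea + ethanol/4.6
= 2·141 + 78/18 + 6.1 + 320/4.6
= 282 + 4.33 + 6.10 + 69.57
= 362 mOsm/kg ≈ 362.0 mOsm/kg
Osmolar gap = measured − calculated = 364 − 362.0 = 2.0 mOsm/kg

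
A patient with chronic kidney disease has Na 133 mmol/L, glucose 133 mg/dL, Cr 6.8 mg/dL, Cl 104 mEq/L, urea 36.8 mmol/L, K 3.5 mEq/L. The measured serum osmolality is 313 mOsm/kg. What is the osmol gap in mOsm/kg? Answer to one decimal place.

2.8 mOsm/kg

Calculated osmolality = 2·Na + glucose/18 + urea
= 2·133 + 133/18 + 36.8
= 266 + 7.39 + 36.80
= 310.19 mOsm/kg ≈ 310.2 mOsm/kg
Osmolar gap = measured − calculated = 313 − 310.2 = 2.8 mOsm/kg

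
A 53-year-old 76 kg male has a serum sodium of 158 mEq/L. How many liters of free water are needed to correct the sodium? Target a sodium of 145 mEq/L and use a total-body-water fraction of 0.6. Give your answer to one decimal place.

TBW = 0.6 · 76 = 45.6 L
Free water deficit = TBW · (Na/145 − 1)
= 45.6 · (158/145 − 1)
= 45.6 · 0.0897
= 4.09 L

4.1 L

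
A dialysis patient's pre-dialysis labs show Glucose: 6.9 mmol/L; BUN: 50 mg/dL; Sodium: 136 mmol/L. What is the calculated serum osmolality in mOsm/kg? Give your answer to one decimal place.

296.8 mOsm/kg

Calculated osmolality = 2·Na + glucose + BUN/2.8
= 2·136 + 6.9 + 50/2.8
= 272 + 6.90 + 17.86
= 296.76 mOsm/kg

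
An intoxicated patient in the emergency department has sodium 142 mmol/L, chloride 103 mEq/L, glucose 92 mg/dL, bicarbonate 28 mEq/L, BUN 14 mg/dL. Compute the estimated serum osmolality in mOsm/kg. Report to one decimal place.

294.1 mOsm/kg

Calculated osmolality = 2·Na + glucose/18 + BUN/2.8
= 2·142 + 92/18 + 14/2.8
= 284 + 5.11 + 5
= 294.11 mOsm/kg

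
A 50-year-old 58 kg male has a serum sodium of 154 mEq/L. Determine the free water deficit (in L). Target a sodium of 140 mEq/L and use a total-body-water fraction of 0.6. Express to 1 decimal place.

TBW = 0.6 · 58 = 34.8 L
Free water deficit = TBW · (Na/140 − 1)
= 34.8 · (154/140 − 1)
= 34.8 · 0.1
= 3.48 L

3.5 L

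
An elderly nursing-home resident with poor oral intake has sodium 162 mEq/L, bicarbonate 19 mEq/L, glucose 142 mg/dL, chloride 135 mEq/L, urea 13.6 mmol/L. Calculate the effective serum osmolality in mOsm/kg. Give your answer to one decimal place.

Effective osmolality excludes urea (freely permeant across cell membranes):
2·Na + glucose/18
= 2·162 + 142/18
= 324 + 7.89
= 331.89 mOsm/kg

331.9 mOsm/kg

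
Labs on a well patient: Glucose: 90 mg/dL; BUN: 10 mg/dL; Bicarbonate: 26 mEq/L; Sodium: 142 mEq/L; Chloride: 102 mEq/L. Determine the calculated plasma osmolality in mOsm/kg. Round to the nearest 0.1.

Calculated osmolality = 2·Na + glucose/18 + BUN/2.8
= 2·142 + 90/18 + 10/2.8
= 284 + 5 + 3.57
= 292.57 mOsm/kg

292.6 mOsm/kg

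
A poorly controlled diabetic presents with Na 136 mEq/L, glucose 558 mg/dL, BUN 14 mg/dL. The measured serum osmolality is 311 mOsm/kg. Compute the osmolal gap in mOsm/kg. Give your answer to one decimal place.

3.0 mOsm/kg

Calculated osmolality = 2·Na + glucose/18 + BUN/2.8
= 2·136 + 558/18 + 14/2.8
= 272 + 31 + 5
= 308 mOsm/kg ≈ 308.0 mOsm/kg
Osmolar gap = measured − calculated = 311 − 308.0 = 3.0 mOsm/kg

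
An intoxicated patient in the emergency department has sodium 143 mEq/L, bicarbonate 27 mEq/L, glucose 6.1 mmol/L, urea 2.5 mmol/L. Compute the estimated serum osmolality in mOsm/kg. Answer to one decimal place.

Calculated osmolality = 2·Na + glucose + urea
= 2·143 + 6.1 + 2.5
= 286 + 6.10 + 2.50
= 294.6 mOsm/kg

294.6 mOsm/kg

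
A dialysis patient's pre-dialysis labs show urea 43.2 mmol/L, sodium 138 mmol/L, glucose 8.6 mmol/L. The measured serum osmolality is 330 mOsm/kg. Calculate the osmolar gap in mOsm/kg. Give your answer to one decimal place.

Calculated osmolality = 2·Na + glucose + urea
= 2·138 + 8.6 + 43.2
= 276 + 8.60 + 43.20
= 327.8 mOsm/kg ≈ 327.8 mOsm/kg
Osmolar gap = measured − calculated = 330 − 327.8 = 2.2 mOsm/kg

2.2 mOsm/kg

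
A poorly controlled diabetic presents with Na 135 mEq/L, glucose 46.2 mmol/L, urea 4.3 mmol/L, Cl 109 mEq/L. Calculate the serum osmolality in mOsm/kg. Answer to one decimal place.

320.5 mOsm/kg

Calculated osmolality = 2·Na + glucose + urea
= 2·135 + 46.2 + 4.3
= 270 + 46.20 + 4.30
= 320.5 mOsm/kg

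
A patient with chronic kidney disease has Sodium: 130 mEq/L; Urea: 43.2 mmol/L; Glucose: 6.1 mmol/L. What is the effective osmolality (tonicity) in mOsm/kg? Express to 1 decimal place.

Effective osmolality excludes urea (freely permeant across cell membranes):
2·Na + glucose
= 2·130 + 6.1
= 260 + 6.1
= 266.1 mOsm/kg

266.1 mOsm/kg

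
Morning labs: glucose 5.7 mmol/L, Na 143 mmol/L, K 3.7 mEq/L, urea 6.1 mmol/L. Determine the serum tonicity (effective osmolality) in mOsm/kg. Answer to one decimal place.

291.7 mOsm/kg

Effective osmolality excludes urea (freely permeant across cell membranes):
2·Na + glucose
= 2·143 + 5.7
= 286 + 5.7
= 291.7 mOsm/kg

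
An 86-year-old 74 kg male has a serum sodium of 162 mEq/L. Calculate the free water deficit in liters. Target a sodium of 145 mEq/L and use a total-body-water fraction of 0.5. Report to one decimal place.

4.3 L

TBW = 0.5 · 74 = 37 L
Free water deficit = TBW · (Na/145 − 1)
= 37 · (162/145 − 1)
= 37 · 0.1172
= 4.34 L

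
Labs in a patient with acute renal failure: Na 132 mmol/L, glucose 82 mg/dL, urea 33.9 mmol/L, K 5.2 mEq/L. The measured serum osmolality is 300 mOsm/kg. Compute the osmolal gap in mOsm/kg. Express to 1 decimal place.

-2.5 mOsm/kg

Calculated osmolality = 2·Na + glucose/18 + urea
= 2·132 + 82/18 + 33.9
= 264 + 4.56 + 33.90
= 302.46 mOsm/kg ≈ 302.5 mOsm/kg
Osmolar gap = measured − calculated = 300 − 302.5 = -2.5 mOsm/kg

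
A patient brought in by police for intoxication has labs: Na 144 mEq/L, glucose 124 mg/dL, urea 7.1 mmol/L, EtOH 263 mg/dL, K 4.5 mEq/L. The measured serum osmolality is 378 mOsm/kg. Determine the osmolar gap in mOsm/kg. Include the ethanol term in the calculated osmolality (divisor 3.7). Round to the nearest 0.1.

4.9 mOsm/kg

Calculated osmolality = 2·Na + glucose/18 + urea + ethanol/3.7
= 2·144 + 124/18 + 7.1 + 263/3.7
= 288 + 6.89 + 7.10 + 71.08
= 373.07 mOsm/kg ≈ 373.1 mOsm/kg
Osmolar gap = measured − calculated = 378 − 373.1 = 4.9 mOsm/kg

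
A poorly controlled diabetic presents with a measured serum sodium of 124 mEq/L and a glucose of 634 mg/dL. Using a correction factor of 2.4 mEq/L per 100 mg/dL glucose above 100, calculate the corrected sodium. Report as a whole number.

Corrected Na = measured Na + 2.4 · (glucose − 100)/100
= 124 + 2.4 · (634 − 100)/100
= 124 + 12.8
= 136.8 mEq/L

137 mEq/L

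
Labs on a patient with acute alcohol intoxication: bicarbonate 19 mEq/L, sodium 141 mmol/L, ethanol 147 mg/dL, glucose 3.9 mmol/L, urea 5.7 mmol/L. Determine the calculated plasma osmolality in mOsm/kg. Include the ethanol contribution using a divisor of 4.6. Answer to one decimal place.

Calculated osmolality = 2·Na + glucose + urea + ethanol/4.6
= 2·141 + 3.9 + 5.7 + 147/4.6
= 282 + 3.90 + 5.70 + 31.96
= 323.56 mOsm/kg

323.6 mOsm/kg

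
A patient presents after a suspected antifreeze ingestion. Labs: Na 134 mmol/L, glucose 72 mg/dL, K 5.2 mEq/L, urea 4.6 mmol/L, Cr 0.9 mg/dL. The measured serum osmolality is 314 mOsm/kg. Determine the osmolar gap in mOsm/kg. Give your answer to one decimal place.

Calculated osmolality = 2·Na + glucose/18 + urea
= 2·134 + 72/18 + 4.6
= 268 + 4 + 4.60
= 276.6 mOsm/kg ≈ 276.6 mOsm/kg
Osmolar gap = measured − calculated = 314 − 276.6 = 37.4 mOsm/kg

37.4 mOsm/kg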